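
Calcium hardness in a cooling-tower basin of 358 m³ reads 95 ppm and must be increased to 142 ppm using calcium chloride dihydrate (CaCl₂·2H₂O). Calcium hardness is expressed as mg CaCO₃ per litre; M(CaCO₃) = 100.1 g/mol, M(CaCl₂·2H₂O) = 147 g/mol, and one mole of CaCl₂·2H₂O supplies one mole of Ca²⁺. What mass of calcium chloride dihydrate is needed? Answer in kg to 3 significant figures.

24.7 kg

Volume: 358 m³ = 358,000 L.
Hardness to add: (142 − 95) = 47 mg/L as CaCO₃ × 358,000 L = 16,830 g as CaCO₃.
Moles of Ca²⁺ (1 mol Ca²⁺ ≡ 1 mol CaCO₃): 16,830 / 100.1 g/mol = 168.1 mol.
Mass of CaCl₂·2H₂O: 168.1 × 147 = 24,710 g.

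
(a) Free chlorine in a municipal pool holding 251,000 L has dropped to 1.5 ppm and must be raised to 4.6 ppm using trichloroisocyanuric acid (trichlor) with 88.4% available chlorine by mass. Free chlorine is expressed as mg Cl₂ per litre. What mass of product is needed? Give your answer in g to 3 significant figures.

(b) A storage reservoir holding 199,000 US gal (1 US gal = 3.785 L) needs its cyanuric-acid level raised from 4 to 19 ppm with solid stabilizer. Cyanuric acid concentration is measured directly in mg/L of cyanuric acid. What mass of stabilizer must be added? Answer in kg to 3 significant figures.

(a) 880 g; (b) 11.3 kg

(a) Chlorine deficit: 4.6 − 1.5 = 3.1 ppm = 3.1 mg/L as Cl₂.
(a) Cl₂ equivalent needed: 3.1 mg/L × 251,000 L = 778,100 mg = 778.1 g.
(a) Product at 88.4% available chlorine: 778.1 / 0.884 = 880.2 g.

(b) Volume: 199,000 US gal × 3.785 L/gal = 753,215 L.
(b) CYA to add: (19 − 4) = 15 mg/L × 753,215 L = 11,300 g cyanuric acid.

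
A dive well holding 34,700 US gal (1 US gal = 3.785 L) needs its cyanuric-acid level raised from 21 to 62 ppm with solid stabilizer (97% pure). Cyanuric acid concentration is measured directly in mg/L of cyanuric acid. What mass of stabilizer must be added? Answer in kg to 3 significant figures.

Volume: 34,700 US gal × 3.785 L/gal = 131,340 L.
CYA to add: (62 − 21) = 41 mg/L × 131,340 L = 5385 g cyanuric acid.
At 97% purity: 5385 / 0.97 = 5551 g product.

5.55 kg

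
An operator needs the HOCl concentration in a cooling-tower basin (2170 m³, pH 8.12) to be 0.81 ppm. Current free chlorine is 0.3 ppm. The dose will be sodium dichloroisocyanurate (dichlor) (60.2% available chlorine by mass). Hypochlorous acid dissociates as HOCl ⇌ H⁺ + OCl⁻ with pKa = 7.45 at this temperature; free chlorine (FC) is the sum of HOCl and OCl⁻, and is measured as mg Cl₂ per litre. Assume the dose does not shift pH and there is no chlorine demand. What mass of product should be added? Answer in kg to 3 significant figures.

15.5 kg

Volume: 2170 m³ = 2,170,000 L.
[OCl⁻]/[HOCl] = 10^(pH − pKa) = 10^(8.12 − 7.45) = 4.677; fraction as HOCl = 1/(1 + 4.677) = 0.1761.
Free chlorine required for 0.81 ppm HOCl: 0.81 / 0.1761 = 4.599 ppm.
FC to add: 4.599 − 0.3 = 4.299 mg/L as Cl₂.
Cl₂ equivalent: 4.299 mg/L × 2,170,000 L = 9328 g.
Product at 60.2% available Cl: 9328 / 0.602 = 15,500 g.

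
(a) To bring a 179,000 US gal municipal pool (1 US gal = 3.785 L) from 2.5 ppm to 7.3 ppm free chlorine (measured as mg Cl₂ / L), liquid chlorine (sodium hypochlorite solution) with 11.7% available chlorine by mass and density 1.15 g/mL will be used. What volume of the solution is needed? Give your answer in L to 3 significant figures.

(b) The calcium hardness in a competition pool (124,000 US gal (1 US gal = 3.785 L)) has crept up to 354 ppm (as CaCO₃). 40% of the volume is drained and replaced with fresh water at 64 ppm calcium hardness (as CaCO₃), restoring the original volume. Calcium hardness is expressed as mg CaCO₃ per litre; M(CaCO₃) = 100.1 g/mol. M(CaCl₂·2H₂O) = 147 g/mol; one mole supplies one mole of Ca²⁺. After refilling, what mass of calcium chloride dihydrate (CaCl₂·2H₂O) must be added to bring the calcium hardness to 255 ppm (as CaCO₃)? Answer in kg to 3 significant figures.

(a) 24.2 L; (b) 11.7 kg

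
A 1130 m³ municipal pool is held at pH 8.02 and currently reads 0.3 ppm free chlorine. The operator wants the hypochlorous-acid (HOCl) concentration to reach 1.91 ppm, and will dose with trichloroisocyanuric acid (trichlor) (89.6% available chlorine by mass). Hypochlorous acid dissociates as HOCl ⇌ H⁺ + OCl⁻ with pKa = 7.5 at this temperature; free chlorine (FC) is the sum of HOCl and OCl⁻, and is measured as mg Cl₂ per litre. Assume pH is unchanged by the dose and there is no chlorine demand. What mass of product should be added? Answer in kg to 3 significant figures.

10.0 kg

Volume: 1130 m³ = 1,130,000 L.
[OCl⁻]/[HOCl] = 10^(pH − pKa) = 10^(8.02 − 7.5) = 3.311; fraction as HOCl = 1/(1 + 3.311) = 0.2319.
Free chlorine required for 1.91 ppm HOCl: 1.91 / 0.2319 = 8.235 ppm.
FC to add: 8.235 − 0.3 = 7.935 mg/L as Cl₂.
Cl₂ equivalent: 7.935 mg/L × 1,130,000 L = 8966 g.
Product at 89.6% available Cl: 8966 / 0.896 = 10,010 g.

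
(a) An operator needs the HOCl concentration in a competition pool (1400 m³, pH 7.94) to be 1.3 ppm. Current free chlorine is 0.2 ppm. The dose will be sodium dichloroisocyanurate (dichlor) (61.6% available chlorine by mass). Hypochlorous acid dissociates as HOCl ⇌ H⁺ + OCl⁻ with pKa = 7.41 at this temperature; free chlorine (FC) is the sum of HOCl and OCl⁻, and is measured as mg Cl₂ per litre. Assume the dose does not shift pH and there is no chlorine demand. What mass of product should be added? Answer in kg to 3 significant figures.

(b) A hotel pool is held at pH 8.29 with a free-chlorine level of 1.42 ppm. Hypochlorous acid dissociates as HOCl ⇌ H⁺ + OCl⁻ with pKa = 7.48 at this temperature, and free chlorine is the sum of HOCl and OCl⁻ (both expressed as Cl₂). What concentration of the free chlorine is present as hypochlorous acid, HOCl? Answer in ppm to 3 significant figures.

(a) Volume: 1400 m³ = 1,400,000 L.
(a) [OCl⁻]/[HOCl] = 10^(pH − pKa) = 10^(7.94 − 7.41) = 3.388; fraction as HOCl = 1/(1 + 3.388) = 0.2279.
(a) Free chlorine required for 1.3 ppm HOCl: 1.3 / 0.2279 = 5.705 ppm.
(a) FC to add: 5.705 − 0.2 = 5.505 mg/L as Cl₂.
(a) Cl₂ equivalent: 5.505 mg/L × 1,400,000 L = 7707 g.
(a) Product at 61.6% available Cl: 7707 / 0.616 = 12,510 g.

(b) [OCl⁻]/[HOCl] = 10^(pH − pKa) = 10^(8.29 − 7.48) = 10^0.81 = 6.457.
(b) Fraction as HOCl = 1 / (1 + 6.457) = 0.1341.
(b) HOCl = 0.1341 × 1.42 ppm = 0.1904 ppm.

(a) 12.5 kg; (b) 0.190 ppm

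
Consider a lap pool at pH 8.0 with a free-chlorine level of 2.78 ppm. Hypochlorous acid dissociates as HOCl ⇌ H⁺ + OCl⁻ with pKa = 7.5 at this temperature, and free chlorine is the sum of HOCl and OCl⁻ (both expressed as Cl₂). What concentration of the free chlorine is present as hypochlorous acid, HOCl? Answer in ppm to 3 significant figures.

0.668 ppm

[OCl⁻]/[HOCl] = 10^(pH − pKa) = 10^(8.0 − 7.5) = 10^0.50 = 3.162.
Fraction as HOCl = 1 / (1 + 3.162) = 0.2403.
HOCl = 0.2403 × 2.78 ppm = 0.6679 ppm.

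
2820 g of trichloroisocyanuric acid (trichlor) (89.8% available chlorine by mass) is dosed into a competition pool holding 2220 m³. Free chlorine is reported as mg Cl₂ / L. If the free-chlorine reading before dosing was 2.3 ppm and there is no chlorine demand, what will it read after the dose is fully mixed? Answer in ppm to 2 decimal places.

Volume: 2220 m³ = 2,220,000 L.
Available chlorine delivered: 2820 g × 0.898 = 2532 g as Cl₂.
Concentration rise: 2532 g / 2,220,000 L = 1.141 mg/L = 1.14 ppm.
Final FC: 2.3 + 1.14 = 3.44 ppm.

3.44 ppm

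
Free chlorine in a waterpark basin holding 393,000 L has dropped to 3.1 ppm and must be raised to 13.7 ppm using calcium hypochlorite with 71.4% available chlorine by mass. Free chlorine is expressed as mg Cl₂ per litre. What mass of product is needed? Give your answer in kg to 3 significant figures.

Chlorine deficit: 13.7 − 3.1 = 10.6 ppm = 10.6 mg/L as Cl₂.
Cl₂ equivalent needed: 10.6 mg/L × 393,000 L = 4,166,000 mg = 4166 g.
Product at 71.4% available chlorine: 4166 / 0.714 = 5834 g.

5.83 kg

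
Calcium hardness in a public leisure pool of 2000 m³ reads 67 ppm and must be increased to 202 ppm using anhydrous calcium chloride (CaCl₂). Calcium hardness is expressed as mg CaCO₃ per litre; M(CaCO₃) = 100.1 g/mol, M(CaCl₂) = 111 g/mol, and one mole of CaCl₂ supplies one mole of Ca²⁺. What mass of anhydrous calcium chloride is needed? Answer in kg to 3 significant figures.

Volume: 2000 m³ = 2,000,000 L.
Hardness to add: (202 − 67) = 135 mg/L as CaCO₃ × 2,000,000 L = 270,000 g as CaCO₃.
Moles of Ca²⁺ (1 mol Ca²⁺ ≡ 1 mol CaCO₃): 270,000 / 100.1 g/mol = 2697 mol.
Mass of CaCl₂: 2697 × 111 = 299,400 g.

299 kg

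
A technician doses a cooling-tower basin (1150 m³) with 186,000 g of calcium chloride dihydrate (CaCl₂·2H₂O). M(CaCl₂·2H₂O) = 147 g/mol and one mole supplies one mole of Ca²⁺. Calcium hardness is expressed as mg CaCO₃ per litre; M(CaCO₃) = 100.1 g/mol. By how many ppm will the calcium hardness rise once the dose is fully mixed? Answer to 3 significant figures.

Volume: 1150 m³ = 1,150,000 L.
Moles of Ca²⁺: 186,000 g ÷ 147 g/mol = 1265 mol.
As CaCO₃: 1265 mol × 100.1 g/mol = 126,700 g.
Rise: 126,700 g / 1,150,000 L × 1000 = 110.1 mg/L.

110 ppm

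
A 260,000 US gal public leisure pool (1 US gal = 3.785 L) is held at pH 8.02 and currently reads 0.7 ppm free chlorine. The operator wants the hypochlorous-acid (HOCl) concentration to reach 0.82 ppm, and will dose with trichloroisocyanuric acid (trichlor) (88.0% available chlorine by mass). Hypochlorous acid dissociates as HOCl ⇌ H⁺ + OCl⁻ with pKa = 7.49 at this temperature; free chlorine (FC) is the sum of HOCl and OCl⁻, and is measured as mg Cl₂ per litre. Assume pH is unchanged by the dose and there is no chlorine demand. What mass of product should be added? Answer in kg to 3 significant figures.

3.24 kg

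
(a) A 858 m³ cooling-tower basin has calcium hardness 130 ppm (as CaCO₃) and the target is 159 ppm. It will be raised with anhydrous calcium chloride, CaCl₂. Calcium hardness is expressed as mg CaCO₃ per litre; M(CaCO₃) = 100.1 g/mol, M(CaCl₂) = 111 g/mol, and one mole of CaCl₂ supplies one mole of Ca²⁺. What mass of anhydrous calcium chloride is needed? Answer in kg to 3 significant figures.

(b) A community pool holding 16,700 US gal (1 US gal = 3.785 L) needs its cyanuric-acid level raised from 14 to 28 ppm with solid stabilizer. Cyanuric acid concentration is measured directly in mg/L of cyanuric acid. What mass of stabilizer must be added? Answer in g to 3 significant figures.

(a) 27.6 kg; (b) 885 g

(a) Volume: 858 m³ = 858,000 L.
(a) Hardness to add: (159 − 130) = 29 mg/L as CaCO₃ × 858,000 L = 24,880 g as CaCO₃.
(a) Moles of Ca²⁺ (1 mol Ca²⁺ ≡ 1 mol CaCO₃): 24,880 / 100.1 g/mol = 248.6 mol.
(a) Mass of CaCl₂: 248.6 × 111 = 27,590 g.

(b) Volume: 16,700 US gal × 3.785 L/gal = 63,210 L.
(b) CYA to add: (28 − 14) = 14 mg/L × 63,210 L = 884.9 g cyanuric acid.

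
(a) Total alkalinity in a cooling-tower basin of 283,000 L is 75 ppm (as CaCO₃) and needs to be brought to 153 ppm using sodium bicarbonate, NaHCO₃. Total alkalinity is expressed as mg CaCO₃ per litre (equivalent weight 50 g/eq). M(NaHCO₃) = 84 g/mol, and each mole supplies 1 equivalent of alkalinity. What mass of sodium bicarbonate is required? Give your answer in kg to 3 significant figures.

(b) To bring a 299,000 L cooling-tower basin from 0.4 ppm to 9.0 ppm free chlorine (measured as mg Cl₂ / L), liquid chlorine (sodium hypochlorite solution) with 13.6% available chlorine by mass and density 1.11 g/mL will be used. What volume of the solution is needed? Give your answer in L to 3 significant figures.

(a) 37.1 kg; (b) 17.0 L

(a) Alkalinity to add: (153 − 75) = 78 mg/L as CaCO₃ × 283,000 L = 22,070 g as CaCO₃.
(a) Equivalents: 22,070 g ÷ 50 g/eq = 441.5 eq.
(a) NaHCO₃ supplies 1 eq per mole → 441.5 mol.
(a) Mass: 441.5 mol × 84 g/mol = 37,080 g.

(b) Chlorine deficit: 9.0 − 0.4 = 8.6 ppm = 8.6 mg/L as Cl₂.
(b) Cl₂ equivalent needed: 8.6 mg/L × 299,000 L = 2,571,000 mg = 2571 g.
(b) Product at 13.6% available chlorine: 2571 / 0.136 = 18,910 g.
(b) Volume at density 1.11 g/mL: 18,910 g ÷ 1.11 g/mL = 17,030 mL.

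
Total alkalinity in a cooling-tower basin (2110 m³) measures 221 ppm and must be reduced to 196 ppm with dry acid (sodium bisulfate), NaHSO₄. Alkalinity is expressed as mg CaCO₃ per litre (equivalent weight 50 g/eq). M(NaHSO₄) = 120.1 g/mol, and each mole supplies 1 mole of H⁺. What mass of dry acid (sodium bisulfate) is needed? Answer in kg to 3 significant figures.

127 kg

Volume: 2110 m³ = 2,110,000 L.
Alkalinity to neutralize: (221 − 196) = 25 mg/L as CaCO₃ × 2,110,000 L = 52,750 g as CaCO₃.
Equivalents of H⁺ required: 52,750 ÷ 50 g/eq = 1055 eq = 1055 mol NaHSO₄.
Mass of NaHSO₄: 1055 × 120.1 = 126,700 g.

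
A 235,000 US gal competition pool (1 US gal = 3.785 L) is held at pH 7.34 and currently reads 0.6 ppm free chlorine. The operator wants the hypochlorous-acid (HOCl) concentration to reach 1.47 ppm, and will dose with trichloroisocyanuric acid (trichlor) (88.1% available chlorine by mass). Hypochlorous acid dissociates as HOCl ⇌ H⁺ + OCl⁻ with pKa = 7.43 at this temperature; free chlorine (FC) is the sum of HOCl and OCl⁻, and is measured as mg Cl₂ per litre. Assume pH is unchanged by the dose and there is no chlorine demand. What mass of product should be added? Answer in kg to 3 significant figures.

Volume: 235,000 US gal × 3.785 L/gal = 889,475 L.
[OCl⁻]/[HOCl] = 10^(pH − pKa) = 10^(7.34 − 7.43) = 0.8128; fraction as HOCl = 1/(1 + 0.8128) = 0.5516.
Free chlorine required for 1.47 ppm HOCl: 1.47 / 0.5516 = 2.665 ppm.
FC to add: 2.665 − 0.6 = 2.065 mg/L as Cl₂.
Cl₂ equivalent: 2.065 mg/L × 889,475 L = 1837 g.
Product at 88.1% available Cl: 1837 / 0.881 = 2085 g.

2.08 kg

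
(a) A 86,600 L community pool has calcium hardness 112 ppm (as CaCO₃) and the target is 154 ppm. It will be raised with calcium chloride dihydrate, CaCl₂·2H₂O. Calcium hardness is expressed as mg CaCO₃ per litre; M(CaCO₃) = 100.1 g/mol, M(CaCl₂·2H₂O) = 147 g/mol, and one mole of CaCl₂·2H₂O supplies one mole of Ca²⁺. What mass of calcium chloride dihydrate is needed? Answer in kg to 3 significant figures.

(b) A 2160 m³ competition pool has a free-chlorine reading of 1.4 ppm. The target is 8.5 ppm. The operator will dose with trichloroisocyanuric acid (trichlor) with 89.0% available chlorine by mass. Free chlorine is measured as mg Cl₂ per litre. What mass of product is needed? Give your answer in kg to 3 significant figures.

(a) 5.34 kg; (b) 17.2 kg

(a) Hardness to add: (154 − 112) = 42 mg/L as CaCO₃ × 86,600 L = 3637 g as CaCO₃.
(a) Moles of Ca²⁺ (1 mol Ca²⁺ ≡ 1 mol CaCO₃): 3637 / 100.1 g/mol = 36.34 mol.
(a) Mass of CaCl₂·2H₂O: 36.34 × 147 = 5341 g.

(b) Volume: 2160 m³ = 2,160,000 L.
(b) Chlorine deficit: 8.5 − 1.4 = 7.1 ppm = 7.1 mg/L as Cl₂.
(b) Cl₂ equivalent needed: 7.1 mg/L × 2,160,000 L = 15,340,000 mg = 15,340 g.
(b) Product at 89.0% available chlorine: 15,340 / 0.89 = 17,230 g.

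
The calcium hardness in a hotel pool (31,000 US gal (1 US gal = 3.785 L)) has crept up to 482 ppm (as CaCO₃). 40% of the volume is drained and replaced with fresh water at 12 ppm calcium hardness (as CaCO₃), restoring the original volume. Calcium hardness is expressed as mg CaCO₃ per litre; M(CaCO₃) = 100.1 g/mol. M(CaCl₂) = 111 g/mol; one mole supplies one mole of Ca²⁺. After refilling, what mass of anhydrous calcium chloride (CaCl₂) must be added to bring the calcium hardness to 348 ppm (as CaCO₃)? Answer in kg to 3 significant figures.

7.03 kg

Volume: 31,000 US gal × 3.785 L/gal = 117,335 L.
After draining 40% and refilling: 482 × 0.60 + 12 × 0.40 = 294 ppm.
Deficit to target: 348 − 294 = 54 mg/L.
As CaCO₃: 54 mg/L × 117,335 L = 6336 g; ÷ 100.1 = 63.3 mol Ca²⁺.
Mass: 63.3 × 111 = 7026 g.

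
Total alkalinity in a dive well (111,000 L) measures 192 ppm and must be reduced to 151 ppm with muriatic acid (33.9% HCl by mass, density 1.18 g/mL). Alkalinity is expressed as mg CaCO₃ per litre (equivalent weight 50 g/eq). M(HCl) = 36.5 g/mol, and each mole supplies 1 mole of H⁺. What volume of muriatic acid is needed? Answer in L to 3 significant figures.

8.31 L

Alkalinity to neutralize: (192 − 151) = 41 mg/L as CaCO₃ × 111,000 L = 4551 g as CaCO₃.
Equivalents of H⁺ required: 4551 ÷ 50 g/eq = 91.02 eq = 91.02 mol HCl.
Mass of HCl: 91.02 × 36.5 = 3322 g.
Mass of 33.9% solution: 3322 / 0.339 = 9800 g.
Volume: 9800 g ÷ 1.18 g/mL = 8305 mL.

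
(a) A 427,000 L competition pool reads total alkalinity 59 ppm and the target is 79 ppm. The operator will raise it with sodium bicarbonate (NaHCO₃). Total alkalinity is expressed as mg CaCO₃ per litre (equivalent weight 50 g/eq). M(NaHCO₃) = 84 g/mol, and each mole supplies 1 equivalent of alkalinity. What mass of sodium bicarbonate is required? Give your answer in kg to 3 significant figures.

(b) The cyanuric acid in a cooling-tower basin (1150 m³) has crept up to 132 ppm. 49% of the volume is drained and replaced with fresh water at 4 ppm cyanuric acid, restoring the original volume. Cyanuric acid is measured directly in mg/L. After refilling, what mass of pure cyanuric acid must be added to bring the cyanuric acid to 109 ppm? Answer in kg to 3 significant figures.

(a) Alkalinity to add: (79 − 59) = 20 mg/L as CaCO₃ × 427,000 L = 8540 g as CaCO₃.
(a) Equivalents: 8540 g ÷ 50 g/eq = 170.8 eq.
(a) NaHCO₃ supplies 1 eq per mole → 170.8 mol.
(a) Mass: 170.8 mol × 84 g/mol = 14,350 g.

(b) Volume: 1150 m³ = 1,150,000 L.
(b) After draining 49% and refilling: 132 × 0.51 + 4 × 0.49 = 69.28 ppm.
(b) Deficit to target: 109 − 69.28 = 39.72 mg/L.
(b) Mass: 39.72 mg/L × 1,150,000 L = 45,680 g cyanuric acid.

(a) 14.3 kg; (b) 45.7 kg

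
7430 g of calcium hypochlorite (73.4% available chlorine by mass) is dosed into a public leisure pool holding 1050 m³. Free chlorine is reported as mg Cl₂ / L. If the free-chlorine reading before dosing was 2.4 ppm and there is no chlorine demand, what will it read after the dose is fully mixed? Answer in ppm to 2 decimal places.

Volume: 1050 m³ = 1,050,000 L.
Available chlorine delivered: 7430 g × 0.734 = 5454 g as Cl₂.
Concentration rise: 5454 g / 1,050,000 L = 5.194 mg/L = 5.19 ppm.
Final FC: 2.4 + 5.19 = 7.59 ppm.

7.59 ppm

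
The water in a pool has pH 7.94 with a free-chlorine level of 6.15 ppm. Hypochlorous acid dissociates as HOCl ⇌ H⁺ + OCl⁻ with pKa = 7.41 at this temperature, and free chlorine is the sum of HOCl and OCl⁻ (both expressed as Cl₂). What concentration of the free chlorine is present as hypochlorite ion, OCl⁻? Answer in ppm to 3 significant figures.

4.75 ppm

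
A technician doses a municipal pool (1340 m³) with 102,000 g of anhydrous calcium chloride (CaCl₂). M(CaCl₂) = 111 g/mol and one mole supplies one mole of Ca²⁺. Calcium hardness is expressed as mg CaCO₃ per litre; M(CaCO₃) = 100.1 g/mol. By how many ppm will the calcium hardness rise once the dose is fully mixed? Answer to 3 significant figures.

68.6 ppm

Volume: 1340 m³ = 1,340,000 L.
Moles of Ca²⁺: 102,000 g ÷ 111 g/mol = 918.9 mol.
As CaCO₃: 918.9 mol × 100.1 g/mol = 91,980 g.
Rise: 91,980 g / 1,340,000 L × 1000 = 68.64 mg/L.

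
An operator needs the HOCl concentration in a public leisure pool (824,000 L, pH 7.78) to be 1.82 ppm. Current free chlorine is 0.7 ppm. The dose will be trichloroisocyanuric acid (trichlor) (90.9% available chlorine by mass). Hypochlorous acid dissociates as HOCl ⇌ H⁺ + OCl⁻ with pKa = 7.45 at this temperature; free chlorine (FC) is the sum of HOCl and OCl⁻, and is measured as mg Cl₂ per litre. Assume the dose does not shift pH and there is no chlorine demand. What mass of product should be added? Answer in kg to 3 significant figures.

[OCl⁻]/[HOCl] = 10^(pH − pKa) = 10^(7.78 − 7.45) = 2.138; fraction as HOCl = 1/(1 + 2.138) = 0.3187.
Free chlorine required for 1.82 ppm HOCl: 1.82 / 0.3187 = 5.711 ppm.
FC to add: 5.711 − 0.7 = 5.011 mg/L as Cl₂.
Cl₂ equivalent: 5.011 mg/L × 824,000 L = 4129 g.
Product at 90.9% available Cl: 4129 / 0.909 = 4543 g.

4.54 kg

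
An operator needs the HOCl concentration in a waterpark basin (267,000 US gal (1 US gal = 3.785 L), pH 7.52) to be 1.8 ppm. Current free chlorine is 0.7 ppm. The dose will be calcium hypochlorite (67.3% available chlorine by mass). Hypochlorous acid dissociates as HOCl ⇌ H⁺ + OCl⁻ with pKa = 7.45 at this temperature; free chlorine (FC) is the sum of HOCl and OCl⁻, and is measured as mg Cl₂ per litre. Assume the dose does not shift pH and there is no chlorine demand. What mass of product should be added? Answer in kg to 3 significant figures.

4.83 kg

Volume: 267,000 US gal × 3.785 L/gal = 1,010,595 L.
[OCl⁻]/[HOCl] = 10^(pH − pKa) = 10^(7.52 − 7.45) = 1.175; fraction as HOCl = 1/(1 + 1.175) = 0.4598.
Free chlorine required for 1.8 ppm HOCl: 1.8 / 0.4598 = 3.915 ppm.
FC to add: 3.915 − 0.7 = 3.215 mg/L as Cl₂.
Cl₂ equivalent: 3.215 mg/L × 1,010,595 L = 3249 g.
Product at 67.3% available Cl: 3249 / 0.673 = 4827 g.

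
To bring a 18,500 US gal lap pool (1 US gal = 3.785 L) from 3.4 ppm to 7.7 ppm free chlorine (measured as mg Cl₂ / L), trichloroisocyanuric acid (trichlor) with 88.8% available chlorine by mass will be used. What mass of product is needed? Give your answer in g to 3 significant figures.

339 g

Volume: 18,500 US gal × 3.785 L/gal = 70,022 L.
Chlorine deficit: 7.7 − 3.4 = 4.3 ppm = 4.3 mg/L as Cl₂.
Cl₂ equivalent needed: 4.3 mg/L × 70,022 L = 301,100 mg = 301.1 g.
Product at 88.8% available chlorine: 301.1 / 0.888 = 339.1 g.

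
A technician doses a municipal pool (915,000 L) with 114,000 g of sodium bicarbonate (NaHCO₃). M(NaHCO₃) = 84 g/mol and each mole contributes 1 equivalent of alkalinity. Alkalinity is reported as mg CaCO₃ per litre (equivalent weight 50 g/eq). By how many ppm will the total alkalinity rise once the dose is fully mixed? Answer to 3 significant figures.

Moles of NaHCO₃: 114,000 g ÷ 84 g/mol = 1357 mol → 1357 eq of alkalinity.
As CaCO₃: 1357 eq × 50 g/eq = 67,860 g.
Rise: 67,860 g / 915,000 L × 1000 = 74.16 mg/L.

74.2 ppm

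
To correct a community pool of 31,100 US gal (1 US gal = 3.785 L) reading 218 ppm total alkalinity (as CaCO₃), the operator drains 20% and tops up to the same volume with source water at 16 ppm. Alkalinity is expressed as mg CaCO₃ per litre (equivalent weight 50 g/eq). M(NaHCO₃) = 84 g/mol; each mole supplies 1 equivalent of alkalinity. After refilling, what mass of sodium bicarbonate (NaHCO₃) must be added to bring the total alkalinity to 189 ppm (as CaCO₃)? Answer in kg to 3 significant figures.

Volume: 31,100 US gal × 3.785 L/gal = 117,714 L.
After draining 20% and refilling: 218 × 0.80 + 16 × 0.20 = 177.6 ppm.
Deficit to target: 189 − 177.6 = 11.4 mg/L.
As CaCO₃: 11.4 mg/L × 117,714 L = 1342 g; ÷ 50 g/eq ÷ 1 = 26.84 mol NaHCO₃.
Mass: 26.84 × 84 = 2254 g.

2.25 kg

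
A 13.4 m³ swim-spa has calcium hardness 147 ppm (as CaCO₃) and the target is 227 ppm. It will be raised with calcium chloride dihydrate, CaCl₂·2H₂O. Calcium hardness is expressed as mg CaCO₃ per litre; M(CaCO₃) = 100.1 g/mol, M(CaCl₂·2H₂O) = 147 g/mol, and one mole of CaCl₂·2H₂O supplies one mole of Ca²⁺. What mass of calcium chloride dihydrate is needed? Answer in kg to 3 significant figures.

1.57 kg

Volume: 13.4 m³ = 13,400 L.
Hardness to add: (227 − 147) = 80 mg/L as CaCO₃ × 13,400 L = 1072 g as CaCO₃.
Moles of Ca²⁺ (1 mol Ca²⁺ ≡ 1 mol CaCO₃): 1072 / 100.1 g/mol = 10.71 mol.
Mass of CaCl₂·2H₂O: 10.71 × 147 = 1574 g.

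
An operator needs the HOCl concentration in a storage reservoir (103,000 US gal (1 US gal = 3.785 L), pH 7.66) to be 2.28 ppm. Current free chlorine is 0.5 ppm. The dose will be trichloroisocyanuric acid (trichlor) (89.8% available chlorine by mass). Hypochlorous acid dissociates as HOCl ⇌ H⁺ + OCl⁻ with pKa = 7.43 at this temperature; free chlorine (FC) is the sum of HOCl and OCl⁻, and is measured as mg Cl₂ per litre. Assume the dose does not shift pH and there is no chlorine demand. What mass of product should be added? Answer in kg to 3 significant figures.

Volume: 103,000 US gal × 3.785 L/gal = 389,855 L.
[OCl⁻]/[HOCl] = 10^(pH − pKa) = 10^(7.66 − 7.43) = 1.698; fraction as HOCl = 1/(1 + 1.698) = 0.3706.
Free chlorine required for 2.28 ppm HOCl: 2.28 / 0.3706 = 6.152 ppm.
FC to add: 6.152 − 0.5 = 5.652 mg/L as Cl₂.
Cl₂ equivalent: 5.652 mg/L × 389,855 L = 2203 g.
Product at 89.8% available Cl: 2203 / 0.898 = 2454 g.

2.45 kg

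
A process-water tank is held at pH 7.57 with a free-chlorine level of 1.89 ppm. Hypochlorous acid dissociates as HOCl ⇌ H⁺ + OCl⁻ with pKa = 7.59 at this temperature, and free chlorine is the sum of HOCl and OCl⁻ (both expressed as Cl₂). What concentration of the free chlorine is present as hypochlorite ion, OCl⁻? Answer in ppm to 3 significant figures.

[OCl⁻]/[HOCl] = 10^(pH − pKa) = 10^(7.57 − 7.59) = 10^-0.02 = 0.955.
Fraction as HOCl = 1 / (1 + 0.955) = 0.5115.
OCl⁻ = (1 − 0.5115) × 1.89 ppm = 0.9232 ppm.

0.923 ppm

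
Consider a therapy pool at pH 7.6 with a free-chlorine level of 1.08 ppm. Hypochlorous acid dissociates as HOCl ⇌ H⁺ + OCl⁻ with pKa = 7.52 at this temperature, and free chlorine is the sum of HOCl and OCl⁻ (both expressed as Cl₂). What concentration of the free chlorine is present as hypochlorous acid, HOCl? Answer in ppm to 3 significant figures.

[OCl⁻]/[HOCl] = 10^(pH − pKa) = 10^(7.6 − 7.52) = 10^0.08 = 1.202.
Fraction as HOCl = 1 / (1 + 1.202) = 0.4541.
HOCl = 0.4541 × 1.08 ppm = 0.4904 ppm.

0.490 ppm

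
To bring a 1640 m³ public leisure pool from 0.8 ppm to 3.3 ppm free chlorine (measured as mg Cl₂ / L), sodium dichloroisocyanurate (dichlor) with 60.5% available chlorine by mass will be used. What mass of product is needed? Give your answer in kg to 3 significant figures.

6.78 kg

Volume: 1640 m³ = 1,640,000 L.
Chlorine deficit: 3.3 − 0.8 = 2.5 ppm = 2.5 mg/L as Cl₂.
Cl₂ equivalent needed: 2.5 mg/L × 1,640,000 L = 4,100,000 mg = 4100 g.
Product at 60.5% available chlorine: 4100 / 0.605 = 6777 g.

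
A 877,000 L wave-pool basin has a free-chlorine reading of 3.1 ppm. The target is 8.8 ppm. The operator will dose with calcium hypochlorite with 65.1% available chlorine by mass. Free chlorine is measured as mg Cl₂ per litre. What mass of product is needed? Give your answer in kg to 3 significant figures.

7.68 kg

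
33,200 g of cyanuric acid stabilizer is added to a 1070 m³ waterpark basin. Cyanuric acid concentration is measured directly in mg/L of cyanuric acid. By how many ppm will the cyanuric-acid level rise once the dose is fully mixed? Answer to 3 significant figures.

Volume: 1070 m³ = 1,070,000 L.
Rise: 33,200 g / 1,070,000 L × 1000 = 31.03 mg/L.

31.0 ppm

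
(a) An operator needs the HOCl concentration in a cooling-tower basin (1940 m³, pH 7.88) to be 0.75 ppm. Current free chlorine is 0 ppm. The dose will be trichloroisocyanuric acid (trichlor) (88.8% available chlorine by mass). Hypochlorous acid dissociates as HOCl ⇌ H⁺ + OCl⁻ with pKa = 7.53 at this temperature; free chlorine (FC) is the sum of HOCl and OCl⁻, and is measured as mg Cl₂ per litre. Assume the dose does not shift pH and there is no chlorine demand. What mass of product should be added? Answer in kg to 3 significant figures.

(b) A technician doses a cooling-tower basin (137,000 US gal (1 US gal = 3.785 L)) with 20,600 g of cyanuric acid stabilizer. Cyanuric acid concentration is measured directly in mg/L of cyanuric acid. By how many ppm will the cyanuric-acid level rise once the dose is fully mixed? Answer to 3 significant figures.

(a) 5.31 kg; (b) 39.7 ppm

(a) Volume: 1940 m³ = 1,940,000 L.
(a) [OCl⁻]/[HOCl] = 10^(pH − pKa) = 10^(7.88 − 7.53) = 2.239; fraction as HOCl = 1/(1 + 2.239) = 0.3088.
(a) Free chlorine required for 0.75 ppm HOCl: 0.75 / 0.3088 = 2.429 ppm.
(a) FC to add: 2.429 − 0 = 2.429 mg/L as Cl₂.
(a) Cl₂ equivalent: 2.429 mg/L × 1,940,000 L = 4712 g.
(a) Product at 88.8% available Cl: 4712 / 0.888 = 5307 g.

(b) Volume: 137,000 US gal × 3.785 L/gal = 518,545 L.
(b) Rise: 20,600 g / 518,545 L × 1000 = 39.73 mg/L.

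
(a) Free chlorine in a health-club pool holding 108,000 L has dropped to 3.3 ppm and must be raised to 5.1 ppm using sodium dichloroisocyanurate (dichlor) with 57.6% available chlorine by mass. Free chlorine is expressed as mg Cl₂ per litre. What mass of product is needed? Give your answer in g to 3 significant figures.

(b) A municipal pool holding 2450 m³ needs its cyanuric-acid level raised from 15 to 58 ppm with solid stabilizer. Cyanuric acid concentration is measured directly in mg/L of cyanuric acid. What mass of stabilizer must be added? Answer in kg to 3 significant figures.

(a) 338 g; (b) 105 kg

(a) Chlorine deficit: 5.1 − 3.3 = 1.8 ppm = 1.8 mg/L as Cl₂.
(a) Cl₂ equivalent needed: 1.8 mg/L × 108,000 L = 194,400 mg = 194.4 g.
(a) Product at 57.6% available chlorine: 194.4 / 0.576 = 337.5 g.

(b) Volume: 2450 m³ = 2,450,000 L.
(b) CYA to add: (58 − 15) = 43 mg/L × 2,450,000 L = 105,400 g cyanuric acid.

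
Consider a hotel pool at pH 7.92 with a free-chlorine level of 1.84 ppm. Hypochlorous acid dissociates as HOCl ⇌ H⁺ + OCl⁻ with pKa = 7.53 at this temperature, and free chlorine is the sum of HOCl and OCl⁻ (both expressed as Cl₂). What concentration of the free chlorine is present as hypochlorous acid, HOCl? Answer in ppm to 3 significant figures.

[OCl⁻]/[HOCl] = 10^(pH − pKa) = 10^(7.92 − 7.53) = 10^0.39 = 2.455.
Fraction as HOCl = 1 / (1 + 2.455) = 0.2895.
HOCl = 0.2895 × 1.84 ppm = 0.5326 ppm.

0.533 ppm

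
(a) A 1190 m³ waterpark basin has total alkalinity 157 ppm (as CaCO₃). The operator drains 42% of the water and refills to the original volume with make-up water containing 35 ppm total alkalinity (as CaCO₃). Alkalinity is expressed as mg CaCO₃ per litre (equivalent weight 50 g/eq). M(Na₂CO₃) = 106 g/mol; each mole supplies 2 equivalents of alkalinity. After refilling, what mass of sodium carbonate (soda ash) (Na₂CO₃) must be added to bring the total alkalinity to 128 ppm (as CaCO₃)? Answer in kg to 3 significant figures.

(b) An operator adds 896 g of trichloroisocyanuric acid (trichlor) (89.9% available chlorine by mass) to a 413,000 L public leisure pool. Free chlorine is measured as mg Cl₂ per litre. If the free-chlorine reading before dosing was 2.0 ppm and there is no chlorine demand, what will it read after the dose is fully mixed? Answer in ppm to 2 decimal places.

(a) Volume: 1190 m³ = 1,190,000 L.
(a) After draining 42% and refilling: 157 × 0.58 + 35 × 0.42 = 105.76 ppm.
(a) Deficit to target: 128 − 105.76 = 22.24 mg/L.
(a) As CaCO₃: 22.24 mg/L × 1,190,000 L = 26,470 g; ÷ 50 g/eq ÷ 2 = 264.7 mol Na₂CO₃.
(a) Mass: 264.7 × 106 = 28,050 g.

(b) Available chlorine delivered: 896 g × 0.899 = 805.5 g as Cl₂.
(b) Concentration rise: 805.5 g / 413,000 L = 1.95 mg/L = 1.95 ppm.
(b) Final FC: 2.0 + 1.95 = 3.95 ppm.

(a) 28.1 kg; (b) 3.95 ppm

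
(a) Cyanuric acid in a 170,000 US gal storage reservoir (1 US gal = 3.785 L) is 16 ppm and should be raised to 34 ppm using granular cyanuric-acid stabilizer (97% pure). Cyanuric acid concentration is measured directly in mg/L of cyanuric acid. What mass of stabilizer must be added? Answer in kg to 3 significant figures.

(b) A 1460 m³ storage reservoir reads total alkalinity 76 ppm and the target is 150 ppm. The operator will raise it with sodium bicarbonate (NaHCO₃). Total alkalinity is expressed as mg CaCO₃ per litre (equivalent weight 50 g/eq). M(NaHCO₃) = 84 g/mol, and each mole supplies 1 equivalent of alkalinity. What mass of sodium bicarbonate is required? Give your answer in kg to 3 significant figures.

(a) 11.9 kg; (b) 182 kg

(a) Volume: 170,000 US gal × 3.785 L/gal = 643,450 L.
(a) CYA to add: (34 − 16) = 18 mg/L × 643,450 L = 11,580 g cyanuric acid.
(a) At 97% purity: 11,580 / 0.97 = 11,940 g product.

(b) Volume: 1460 m³ = 1,460,000 L.
(b) Alkalinity to add: (150 − 76) = 74 mg/L as CaCO₃ × 1,460,000 L = 108,000 g as CaCO₃.
(b) Equivalents: 108,000 g ÷ 50 g/eq = 2161 eq.
(b) NaHCO₃ supplies 1 eq per mole → 2161 mol.
(b) Mass: 2161 mol × 84 g/mol = 181,500 g.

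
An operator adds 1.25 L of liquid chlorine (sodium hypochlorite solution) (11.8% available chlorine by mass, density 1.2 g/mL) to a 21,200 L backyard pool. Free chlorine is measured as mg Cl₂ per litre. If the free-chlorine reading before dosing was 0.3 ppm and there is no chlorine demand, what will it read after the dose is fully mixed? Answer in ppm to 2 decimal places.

8.65 ppm

Mass of solution: 1.25 L × 1000 mL/L × 1.2 g/mL = 1500 g.
Available chlorine delivered: 1500 g × 0.118 = 177 g as Cl₂.
Concentration rise: 177 g / 21,200 L = 8.349 mg/L = 8.35 ppm.
Final FC: 0.3 + 8.35 = 8.65 ppm.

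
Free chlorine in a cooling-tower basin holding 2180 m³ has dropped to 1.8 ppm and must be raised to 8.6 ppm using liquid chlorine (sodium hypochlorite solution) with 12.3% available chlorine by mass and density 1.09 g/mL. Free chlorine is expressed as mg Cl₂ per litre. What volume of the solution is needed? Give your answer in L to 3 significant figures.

Volume: 2180 m³ = 2,180,000 L.
Chlorine deficit: 8.6 − 1.8 = 6.8 ppm = 6.8 mg/L as Cl₂.
Cl₂ equivalent needed: 6.8 mg/L × 2,180,000 L = 14,820,000 mg = 14,820 g.
Product at 12.3% available chlorine: 14,820 / 0.123 = 120,500 g.
Volume at density 1.09 g/mL: 120,500 g ÷ 1.09 g/mL = 110,600 mL.

111 L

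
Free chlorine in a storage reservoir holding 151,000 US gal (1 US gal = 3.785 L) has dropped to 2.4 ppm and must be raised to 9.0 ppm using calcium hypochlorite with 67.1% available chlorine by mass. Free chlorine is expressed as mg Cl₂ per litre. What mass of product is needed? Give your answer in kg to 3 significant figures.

Volume: 151,000 US gal × 3.785 L/gal = 571,535 L.
Chlorine deficit: 9.0 − 2.4 = 6.6 ppm = 6.6 mg/L as Cl₂.
Cl₂ equivalent needed: 6.6 mg/L × 571,535 L = 3,772,000 mg = 3772 g.
Product at 67.1% available chlorine: 3772 / 0.671 = 5622 g.

5.62 kg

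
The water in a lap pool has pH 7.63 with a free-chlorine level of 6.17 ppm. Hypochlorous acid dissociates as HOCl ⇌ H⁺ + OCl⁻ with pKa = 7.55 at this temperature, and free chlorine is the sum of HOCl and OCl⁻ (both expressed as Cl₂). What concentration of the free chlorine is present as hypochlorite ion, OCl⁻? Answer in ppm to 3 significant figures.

[OCl⁻]/[HOCl] = 10^(pH − pKa) = 10^(7.63 − 7.55) = 10^0.08 = 1.202.
Fraction as HOCl = 1 / (1 + 1.202) = 0.4541.
OCl⁻ = (1 − 0.4541) × 6.17 ppm = 3.368 ppm.

3.37 ppm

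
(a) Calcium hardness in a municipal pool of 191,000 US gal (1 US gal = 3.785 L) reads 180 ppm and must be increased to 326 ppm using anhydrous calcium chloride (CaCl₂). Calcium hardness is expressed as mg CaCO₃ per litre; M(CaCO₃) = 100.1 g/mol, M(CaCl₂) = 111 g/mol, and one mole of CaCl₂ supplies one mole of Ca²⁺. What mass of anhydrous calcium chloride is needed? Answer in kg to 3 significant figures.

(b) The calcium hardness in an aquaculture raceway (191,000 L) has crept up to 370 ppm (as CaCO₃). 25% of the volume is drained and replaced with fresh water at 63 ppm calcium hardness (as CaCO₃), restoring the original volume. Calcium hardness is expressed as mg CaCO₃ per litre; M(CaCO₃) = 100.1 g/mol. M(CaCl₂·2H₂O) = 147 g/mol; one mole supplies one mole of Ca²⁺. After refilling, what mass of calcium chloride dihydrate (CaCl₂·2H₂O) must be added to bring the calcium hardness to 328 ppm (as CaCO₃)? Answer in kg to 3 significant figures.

(a) 117 kg; (b) 9.75 kg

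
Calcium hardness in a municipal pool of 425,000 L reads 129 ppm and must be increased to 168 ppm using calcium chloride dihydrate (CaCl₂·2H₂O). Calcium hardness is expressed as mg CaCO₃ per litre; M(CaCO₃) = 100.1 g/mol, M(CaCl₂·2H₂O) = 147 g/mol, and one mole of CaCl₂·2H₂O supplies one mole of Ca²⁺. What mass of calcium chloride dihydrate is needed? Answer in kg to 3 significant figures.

Hardness to add: (168 − 129) = 39 mg/L as CaCO₃ × 425,000 L = 16,580 g as CaCO₃.
Moles of Ca²⁺ (1 mol Ca²⁺ ≡ 1 mol CaCO₃): 16,580 / 100.1 g/mol = 165.6 mol.
Mass of CaCl₂·2H₂O: 165.6 × 147 = 24,340 g.

24.3 kg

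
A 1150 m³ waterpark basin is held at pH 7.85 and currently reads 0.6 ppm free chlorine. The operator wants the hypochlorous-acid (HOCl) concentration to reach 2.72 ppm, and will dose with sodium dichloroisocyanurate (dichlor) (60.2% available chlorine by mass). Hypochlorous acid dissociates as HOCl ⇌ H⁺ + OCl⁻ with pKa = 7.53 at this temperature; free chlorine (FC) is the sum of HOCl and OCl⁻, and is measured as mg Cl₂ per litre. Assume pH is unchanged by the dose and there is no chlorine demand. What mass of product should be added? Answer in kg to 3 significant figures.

14.9 kg

Volume: 1150 m³ = 1,150,000 L.
[OCl⁻]/[HOCl] = 10^(pH − pKa) = 10^(7.85 − 7.53) = 2.089; fraction as HOCl = 1/(1 + 2.089) = 0.3237.
Free chlorine required for 2.72 ppm HOCl: 2.72 / 0.3237 = 8.403 ppm.
FC to add: 8.403 − 0.6 = 7.803 mg/L as Cl₂.
Cl₂ equivalent: 7.803 mg/L × 1,150,000 L = 8973 g.
Product at 60.2% available Cl: 8973 / 0.602 = 14,910 g.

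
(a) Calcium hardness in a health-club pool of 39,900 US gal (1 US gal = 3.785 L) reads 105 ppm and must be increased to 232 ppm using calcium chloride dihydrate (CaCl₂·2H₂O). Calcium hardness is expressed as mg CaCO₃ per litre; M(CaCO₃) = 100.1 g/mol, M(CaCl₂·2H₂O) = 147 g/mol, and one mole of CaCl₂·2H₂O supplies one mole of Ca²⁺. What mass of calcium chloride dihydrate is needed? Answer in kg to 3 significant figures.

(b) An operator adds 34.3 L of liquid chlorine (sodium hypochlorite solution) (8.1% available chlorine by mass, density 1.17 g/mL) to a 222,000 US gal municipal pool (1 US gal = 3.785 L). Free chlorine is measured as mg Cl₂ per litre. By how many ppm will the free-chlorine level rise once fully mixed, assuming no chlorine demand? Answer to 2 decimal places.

(a) Volume: 39,900 US gal × 3.785 L/gal = 151,022 L.
(a) Hardness to add: (232 − 105) = 127 mg/L as CaCO₃ × 151,022 L = 19,180 g as CaCO₃.
(a) Moles of Ca²⁺ (1 mol Ca²⁺ ≡ 1 mol CaCO₃): 19,180 / 100.1 g/mol = 191.6 mol.
(a) Mass of CaCl₂·2H₂O: 191.6 × 147 = 28,170 g.

(b) Volume: 222,000 US gal × 3.785 L/gal = 840,270 L.
(b) Mass of solution: 34.3 L × 1000 mL/L × 1.17 g/mL = 40,130 g.
(b) Available chlorine delivered: 40,130 g × 0.081 = 3251 g as Cl₂.
(b) Concentration rise: 3251 g / 840,270 L = 3.869 mg/L = 3.87 ppm.

(a) 28.2 kg; (b) 3.87 ppm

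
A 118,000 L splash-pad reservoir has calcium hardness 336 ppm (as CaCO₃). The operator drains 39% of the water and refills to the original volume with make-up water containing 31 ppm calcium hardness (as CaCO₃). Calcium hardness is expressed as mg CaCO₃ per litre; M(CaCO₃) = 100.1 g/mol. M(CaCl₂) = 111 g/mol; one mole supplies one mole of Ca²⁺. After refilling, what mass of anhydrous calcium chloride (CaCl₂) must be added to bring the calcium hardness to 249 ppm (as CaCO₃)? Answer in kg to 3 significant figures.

After draining 39% and refilling: 336 × 0.61 + 31 × 0.39 = 217.05 ppm.
Deficit to target: 249 − 217.05 = 31.95 mg/L.
As CaCO₃: 31.95 mg/L × 118,000 L = 3770 g; ÷ 100.1 = 37.66 mol Ca²⁺.
Mass: 37.66 × 111 = 4181 g.

4.18 kg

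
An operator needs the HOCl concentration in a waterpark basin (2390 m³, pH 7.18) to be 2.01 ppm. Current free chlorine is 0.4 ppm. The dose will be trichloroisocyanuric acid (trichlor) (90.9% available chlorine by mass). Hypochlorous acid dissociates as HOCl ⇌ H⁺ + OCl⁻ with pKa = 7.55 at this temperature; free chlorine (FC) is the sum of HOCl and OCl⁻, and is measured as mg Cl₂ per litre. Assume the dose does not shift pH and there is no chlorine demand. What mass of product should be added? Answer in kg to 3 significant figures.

6.49 kg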